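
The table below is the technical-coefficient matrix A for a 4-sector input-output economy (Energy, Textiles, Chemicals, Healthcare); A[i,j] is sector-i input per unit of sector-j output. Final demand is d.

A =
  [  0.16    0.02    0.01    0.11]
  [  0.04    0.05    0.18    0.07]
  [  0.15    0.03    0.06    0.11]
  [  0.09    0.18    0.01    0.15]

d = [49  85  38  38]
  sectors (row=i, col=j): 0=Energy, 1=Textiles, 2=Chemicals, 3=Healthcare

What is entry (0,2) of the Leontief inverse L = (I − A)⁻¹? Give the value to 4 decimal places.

L[0,2] = 0.0257

Form M = I − A:
  [  0.84   -0.02   -0.01   -0.11]
  [ -0.04    0.95   -0.18   -0.07]
  [ -0.15   -0.03    0.94   -0.11]
  [ -0.09   -0.18   -0.01    0.85]
Leontief inverse L = M⁻¹:
  [  1.2155    0.0577    0.0257    0.1654]
  [  0.1032    1.0861    0.2105    0.1300]
  [  0.2152    0.0716    1.0817    0.1737]
  [  0.1531    0.2370    0.0600    1.2236]
Total output x = L · d:
  x_0 = 1.2155·49 + 0.0577·85 + 0.0257·38 + 0.1654·38 = 71.7330
  x_1 = 0.1032·49 + 1.0861·85 + 0.2105·38 + 0.1300·38 = 110.3148
  x_2 = 0.2152·49 + 0.0716·85 + 1.0817·38 + 0.1737·38 = 64.3356
  x_3 = 0.1531·49 + 0.2370·85 + 0.0600·38 + 1.2236·38 = 76.4188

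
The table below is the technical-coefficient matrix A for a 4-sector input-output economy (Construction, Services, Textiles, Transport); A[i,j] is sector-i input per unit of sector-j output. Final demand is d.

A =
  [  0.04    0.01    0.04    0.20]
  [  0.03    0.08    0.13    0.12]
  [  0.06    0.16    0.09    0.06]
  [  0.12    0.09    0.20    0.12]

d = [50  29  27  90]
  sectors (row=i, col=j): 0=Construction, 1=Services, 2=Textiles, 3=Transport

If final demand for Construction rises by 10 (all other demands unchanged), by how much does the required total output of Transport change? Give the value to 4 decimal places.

1.7683

Form M = I − A:
  [  0.96   -0.01   -0.04   -0.20]
  [ -0.03    0.92   -0.13   -0.12]
  [ -0.06   -0.16    0.91   -0.06]
  [ -0.12   -0.09   -0.20    0.88]
Leontief inverse L = M⁻¹:
  [  1.0832    0.0571    0.1133    0.2617]
  [  0.0719    1.1420    0.2072    0.1862]
  [  0.0957    0.2160    1.1626    0.1305]
  [  0.1768    0.1737    0.3009    1.2207]
Total output x = L · d:
  x_0 = 1.0832·50 + 0.0571·29 + 0.1133·27 + 0.2617·90 = 82.4290
  x_1 = 0.0719·50 + 1.1420·29 + 0.2072·27 + 0.1862·90 = 59.0665
  x_2 = 0.0957·50 + 0.2160·29 + 1.1626·27 + 0.1305·90 = 54.1852
  x_3 = 0.1768·50 + 0.1737·29 + 0.3009·27 + 1.2207·90 = 131.8687
Δx_3 = L[3,0] · Δd_0 = 0.1768 · 10 = 1.7683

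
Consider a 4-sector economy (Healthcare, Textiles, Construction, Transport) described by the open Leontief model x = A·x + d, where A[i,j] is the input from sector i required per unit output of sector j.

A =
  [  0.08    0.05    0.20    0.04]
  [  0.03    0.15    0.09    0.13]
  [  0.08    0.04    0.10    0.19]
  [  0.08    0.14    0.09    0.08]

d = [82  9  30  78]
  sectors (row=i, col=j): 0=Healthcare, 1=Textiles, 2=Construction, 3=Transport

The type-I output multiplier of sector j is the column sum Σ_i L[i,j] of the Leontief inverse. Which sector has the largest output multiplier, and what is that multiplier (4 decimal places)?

Form M = I − A:
  [  0.92   -0.05   -0.20   -0.04]
  [ -0.03    0.85   -0.09   -0.13]
  [ -0.08   -0.04    0.90   -0.19]
  [ -0.08   -0.14   -0.09    0.92]
Leontief inverse L = M⁻¹:
  [  1.1241    0.0985    0.2715    0.1189]
  [  0.0719    1.2226    0.1591    0.2087]
  [  0.1287    0.1064    1.1767    0.2636]
  [  0.1213    0.2050    0.1629    1.1548]
Total output x = L · d:
  x_0 = 1.1241·82 + 0.0985·9 + 0.2715·30 + 0.1189·78 = 110.4818
  x_1 = 0.0719·82 + 1.2226·9 + 0.1591·30 + 0.2087·78 = 37.9491
  x_2 = 0.1287·82 + 0.1064·9 + 1.1767·30 + 0.2636·78 = 67.3779
  x_3 = 0.1213·82 + 0.2050·9 + 0.1629·30 + 1.1548·78 = 106.7559
Output multipliers (column sums of L):
  Healthcare: 1.4460
  Textiles: 1.6324
  Construction: 1.7703
  Transport: 1.7461

Construction (1.7703)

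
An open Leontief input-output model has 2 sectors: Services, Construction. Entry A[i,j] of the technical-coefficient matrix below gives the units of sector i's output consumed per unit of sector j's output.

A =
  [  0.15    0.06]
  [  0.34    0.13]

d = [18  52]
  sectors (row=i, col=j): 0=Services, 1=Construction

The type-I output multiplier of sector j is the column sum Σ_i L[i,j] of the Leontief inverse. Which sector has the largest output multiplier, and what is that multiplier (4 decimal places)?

Form M = I − A:
  [  0.85   -0.06]
  [ -0.34    0.87]
Leontief inverse L = M⁻¹:
  [  1.2098    0.0834]
  [  0.4728    1.1820]
Total output x = L · d:
  x_0 = 1.2098·18 + 0.0834·52 = 26.1160
  x_1 = 0.4728·18 + 1.1820·52 = 69.9764
Output multipliers (column sums of L):
  Services: 1.6827
  Construction: 1.2655

Services (1.6827)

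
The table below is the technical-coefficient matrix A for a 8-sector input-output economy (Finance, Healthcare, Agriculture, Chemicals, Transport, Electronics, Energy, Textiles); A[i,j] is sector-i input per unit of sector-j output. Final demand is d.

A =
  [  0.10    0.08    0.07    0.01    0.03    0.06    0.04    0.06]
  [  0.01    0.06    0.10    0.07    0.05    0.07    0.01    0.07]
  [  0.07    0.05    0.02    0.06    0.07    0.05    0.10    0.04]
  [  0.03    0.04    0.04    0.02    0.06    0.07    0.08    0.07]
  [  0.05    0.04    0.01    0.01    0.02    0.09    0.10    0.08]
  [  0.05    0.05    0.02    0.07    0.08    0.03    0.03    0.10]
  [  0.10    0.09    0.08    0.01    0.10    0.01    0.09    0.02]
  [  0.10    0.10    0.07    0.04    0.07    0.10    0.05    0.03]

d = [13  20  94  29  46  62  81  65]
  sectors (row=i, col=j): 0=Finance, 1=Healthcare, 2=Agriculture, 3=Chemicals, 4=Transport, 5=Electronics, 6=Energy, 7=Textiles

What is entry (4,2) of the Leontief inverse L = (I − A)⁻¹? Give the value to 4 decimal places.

Form M = I − A:
  [  0.90   -0.08   -0.07   -0.01   -0.03   -0.06   -0.04   -0.06]
  [ -0.01    0.94   -0.10   -0.07   -0.05   -0.07   -0.01   -0.07]
  [ -0.07   -0.05    0.98   -0.06   -0.07   -0.05   -0.10   -0.04]
  [ -0.03   -0.04   -0.04    0.98   -0.06   -0.07   -0.08   -0.07]
  [ -0.05   -0.04   -0.01   -0.01    0.98   -0.09   -0.10   -0.08]
  [ -0.05   -0.05   -0.02   -0.07   -0.08    0.97   -0.03   -0.10]
  [ -0.10   -0.09   -0.08   -0.01   -0.10   -0.01    0.91   -0.02]
  [ -0.10   -0.10   -0.07   -0.04   -0.07   -0.10   -0.05    0.97]
Leontief inverse L = M⁻¹:
  [  1.1553    0.1354    0.1160    0.0425    0.0788    0.1097    0.0870    0.1087]
  [  0.0587    1.1096    0.1385    0.1034    0.0991    0.1204    0.0605    0.1187]
  [  0.1261    0.1056    1.0659    0.0876    0.1208    0.0986    0.1529    0.0890]
  [  0.0812    0.0907    0.0798    1.0478    0.1074    0.1143    0.1273    0.1137]
  [  0.1025    0.0923    0.0523    0.0376    1.0684    0.1316    0.1430    0.1225]
  [  0.1013    0.1021    0.0619    0.0975    0.1256    1.0824    0.0785    0.1468]
  [  0.1607    0.1498    0.1302    0.0411    0.1519    0.0638    1.1483    0.0719]
  [  0.1637    0.1646    0.1233    0.0795    0.1294    0.1599    0.1091    1.0932]
Total output x = L · d:
  x_0 = 1.1553·13 + 0.1354·20 + 0.1160·94 + 0.0425·29 + 0.0788·46 + 0.1097·62 + 0.0870·81 + 0.1087·65 = 54.3937
  x_1 = 0.0587·13 + 1.1096·20 + 0.1385·94 + 0.1034·29 + 0.0991·46 + 0.1204·62 + 0.0605·81 + 0.1187·65 = 63.6102
  x_2 = 0.1261·13 + 0.1056·20 + 1.0659·94 + 0.0876·29 + 0.1208·46 + 0.0986·62 + 0.1529·81 + 0.0890·65 = 136.3218
  x_3 = 0.0812·13 + 0.0907·20 + 0.0798·94 + 1.0478·29 + 0.1074·46 + 0.1143·62 + 0.1273·81 + 0.1137·65 = 70.4820
  x_4 = 0.1025·13 + 0.0923·20 + 0.0523·94 + 0.0376·29 + 1.0684·46 + 0.1316·62 + 0.1430·81 + 0.1225·65 = 86.0428
  x_5 = 0.1013·13 + 0.1021·20 + 0.0619·94 + 0.0975·29 + 0.1256·46 + 1.0824·62 + 0.0785·81 + 0.1468·65 = 100.7886
  x_6 = 0.1607·13 + 0.1498·20 + 0.1302·94 + 0.0411·29 + 0.1519·46 + 0.0638·62 + 1.1483·81 + 0.0719·65 = 127.1302
  x_7 = 0.1637·13 + 0.1646·20 + 0.1233·94 + 0.0795·29 + 0.1294·46 + 0.1599·62 + 0.1091·81 + 1.0932·65 = 115.0727

L[4,2] = 0.0523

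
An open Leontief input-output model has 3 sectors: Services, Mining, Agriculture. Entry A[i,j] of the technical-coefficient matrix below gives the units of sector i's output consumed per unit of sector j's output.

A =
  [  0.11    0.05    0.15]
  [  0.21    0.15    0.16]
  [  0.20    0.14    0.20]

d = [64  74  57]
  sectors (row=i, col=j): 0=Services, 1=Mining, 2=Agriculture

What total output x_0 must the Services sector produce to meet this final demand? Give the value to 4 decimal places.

Form M = I − A:
  [  0.89   -0.05   -0.15]
  [ -0.21    0.85   -0.16]
  [ -0.20   -0.14    0.80]
Leontief inverse L = M⁻¹:
  [  1.2058    0.1119    0.2485]
  [  0.3667    1.2506    0.3189]
  [  0.3656    0.2468    1.3679]
Total output x = L · d:
  x_0 = 1.2058·64 + 0.1119·74 + 0.2485·57 = 99.6122
  x_1 = 0.3667·64 + 1.2506·74 + 0.3189·57 = 134.1886
  x_2 = 0.3656·64 + 0.2468·74 + 1.3679·57 = 119.6361

99.6122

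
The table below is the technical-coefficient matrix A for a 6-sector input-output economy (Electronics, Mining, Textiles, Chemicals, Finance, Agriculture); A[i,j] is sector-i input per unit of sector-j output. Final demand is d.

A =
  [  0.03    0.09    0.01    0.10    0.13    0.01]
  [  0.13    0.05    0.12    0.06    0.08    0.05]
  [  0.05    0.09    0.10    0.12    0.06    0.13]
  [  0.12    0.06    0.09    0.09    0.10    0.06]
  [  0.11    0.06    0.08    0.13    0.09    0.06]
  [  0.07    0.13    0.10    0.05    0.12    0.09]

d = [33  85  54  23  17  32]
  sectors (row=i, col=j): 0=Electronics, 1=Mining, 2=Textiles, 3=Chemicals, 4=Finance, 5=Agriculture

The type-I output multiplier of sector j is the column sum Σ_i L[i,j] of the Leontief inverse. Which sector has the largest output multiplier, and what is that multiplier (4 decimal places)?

Form M = I − A:
  [  0.97   -0.09   -0.01   -0.10   -0.13   -0.01]
  [ -0.13    0.95   -0.12   -0.06   -0.08   -0.05]
  [ -0.05   -0.09    0.90   -0.12   -0.06   -0.13]
  [ -0.12   -0.06   -0.09    0.91   -0.10   -0.06]
  [ -0.11   -0.06   -0.08   -0.13    0.91   -0.06]
  [ -0.07   -0.13   -0.10   -0.05   -0.12    0.91]
Leontief inverse L = M⁻¹:
  [  1.1017    0.1422    0.0723    0.1717    0.2007    0.0548]
  [  0.2082    1.1272    0.1961    0.1541    0.1737    0.1139]
  [  0.1473    0.1804    1.1970    0.2213    0.1676    0.2082]
  [  0.2067    0.1409    0.1718    1.1892    0.2006    0.1262]
  [  0.2005    0.1419    0.1644    0.2305    1.1930    0.1273]
  [  0.1685    0.2182    0.1962    0.1553    0.2270    1.1660]
Total output x = L · d:
  x_0 = 1.1017·33 + 0.1422·85 + 0.0723·54 + 0.1717·23 + 0.2007·17 + 0.0548·32 = 61.4650
  x_1 = 0.2082·33 + 1.1272·85 + 0.1961·54 + 0.1541·23 + 0.1737·17 + 0.1139·32 = 123.4145
  x_2 = 0.1473·33 + 0.1804·85 + 1.1970·54 + 0.2213·23 + 0.1676·17 + 0.2082·32 = 99.4296
  x_3 = 0.2067·33 + 0.1409·85 + 0.1718·54 + 1.1892·23 + 0.2006·17 + 0.1262·32 = 62.8761
  x_4 = 0.2005·33 + 0.1419·85 + 0.1644·54 + 0.2305·23 + 1.1930·17 + 0.1273·32 = 57.2101
  x_5 = 0.1685·33 + 0.2182·85 + 0.1962·54 + 0.1553·23 + 0.2270·17 + 1.1660·32 = 79.4488
Output multipliers (column sums of L):
  Electronics: 2.0328
  Mining: 1.9509
  Textiles: 1.9978
  Chemicals: 2.1220
  Finance: 2.1626
  Agriculture: 1.7963

Finance (2.1626)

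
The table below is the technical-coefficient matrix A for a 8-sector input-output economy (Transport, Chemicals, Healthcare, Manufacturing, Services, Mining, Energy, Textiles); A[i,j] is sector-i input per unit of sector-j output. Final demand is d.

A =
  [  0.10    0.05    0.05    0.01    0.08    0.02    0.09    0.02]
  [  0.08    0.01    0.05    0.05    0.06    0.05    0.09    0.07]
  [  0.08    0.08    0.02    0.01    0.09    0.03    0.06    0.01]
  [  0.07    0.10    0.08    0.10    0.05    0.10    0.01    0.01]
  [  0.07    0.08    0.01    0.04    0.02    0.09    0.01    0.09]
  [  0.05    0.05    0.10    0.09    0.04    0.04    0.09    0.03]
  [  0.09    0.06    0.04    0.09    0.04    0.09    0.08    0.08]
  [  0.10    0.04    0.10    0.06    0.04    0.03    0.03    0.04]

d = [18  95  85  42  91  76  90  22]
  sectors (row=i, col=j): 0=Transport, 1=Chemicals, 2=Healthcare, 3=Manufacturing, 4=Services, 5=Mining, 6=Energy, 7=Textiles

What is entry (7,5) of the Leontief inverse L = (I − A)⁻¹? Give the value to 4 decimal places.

L[7,5] = 0.0717

Form M = I − A:
  [  0.90   -0.05   -0.05   -0.01   -0.08   -0.02   -0.09   -0.02]
  [ -0.08    0.99   -0.05   -0.05   -0.06   -0.05   -0.09   -0.07]
  [ -0.08   -0.08    0.98   -0.01   -0.09   -0.03   -0.06   -0.01]
  [ -0.07   -0.10   -0.08    0.90   -0.05   -0.10   -0.01   -0.01]
  [ -0.07   -0.08   -0.01   -0.04    0.98   -0.09   -0.01   -0.09]
  [ -0.05   -0.05   -0.10   -0.09   -0.04    0.96   -0.09   -0.03]
  [ -0.09   -0.06   -0.04   -0.09   -0.04   -0.09    0.92   -0.08]
  [ -0.10   -0.04   -0.10   -0.06   -0.04   -0.03   -0.03    0.96]
Leontief inverse L = M⁻¹:
  [  1.1643    0.0946    0.0874    0.0486    0.1219    0.0632    0.1388    0.0575]
  [  0.1502    1.0617    0.0975    0.0974    0.1053    0.0980    0.1402    0.1072]
  [  0.1371    0.1187    1.0545    0.0459    0.1266    0.0698    0.1040    0.0457]
  [  0.1442    0.1567    0.1338    1.1528    0.1035    0.1530    0.0684    0.0480]
  [  0.1311    0.1202    0.0581    0.0825    1.0605    0.1280    0.0573    0.1212]
  [  0.1234    0.1065    0.1486    0.1412    0.0907    1.0933    0.1439    0.0680]
  [  0.1759    0.1223    0.1032    0.1519    0.0970    0.1493    1.1442    0.1243]
  [  0.1656    0.0884    0.1417    0.0986    0.0868    0.0717    0.0780    1.0709]
Total output x = L · d:
  x_0 = 1.1643·18 + 0.0946·95 + 0.0874·85 + 0.0486·42 + 0.1219·91 + 0.0632·76 + 0.1388·90 + 0.0575·22 = 69.0711
  x_1 = 0.1502·18 + 1.0617·95 + 0.0975·85 + 0.0974·42 + 0.1053·91 + 0.0980·76 + 0.1402·90 + 0.1072·22 = 147.9437
  x_2 = 0.1371·18 + 0.1187·95 + 1.0545·85 + 0.0459·42 + 0.1266·91 + 0.0698·76 + 0.1040·90 + 0.0457·22 = 132.4927
  x_3 = 0.1442·18 + 0.1567·95 + 0.1338·85 + 1.1528·42 + 0.1035·91 + 0.1530·76 + 0.0684·90 + 0.0480·22 = 105.5357
  x_4 = 0.1311·18 + 0.1202·95 + 0.0581·85 + 0.0825·42 + 1.0605·91 + 0.1280·76 + 0.0573·90 + 0.1212·22 = 136.2355
  x_5 = 0.1234·18 + 0.1065·95 + 0.1486·85 + 0.1412·42 + 0.0907·91 + 1.0933·76 + 0.1439·90 + 0.0680·22 = 136.6842
  x_6 = 0.1759·18 + 0.1223·95 + 0.1032·85 + 0.1519·42 + 0.0970·91 + 0.1493·76 + 1.1442·90 + 0.1243·22 = 155.8274
  x_7 = 0.1656·18 + 0.0884·95 + 0.1417·85 + 0.0986·42 + 0.0868·91 + 0.0717·76 + 0.0780·90 + 1.0709·22 = 71.4907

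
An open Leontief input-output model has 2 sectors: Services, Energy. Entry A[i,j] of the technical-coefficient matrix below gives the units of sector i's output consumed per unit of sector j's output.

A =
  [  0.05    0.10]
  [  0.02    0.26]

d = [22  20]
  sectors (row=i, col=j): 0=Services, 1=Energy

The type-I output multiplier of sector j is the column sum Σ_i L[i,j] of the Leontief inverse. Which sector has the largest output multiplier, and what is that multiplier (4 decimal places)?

Energy (1.4979)

Form M = I − A:
  [  0.95   -0.10]
  [ -0.02    0.74]
Leontief inverse L = M⁻¹:
  [  1.0556    0.1427]
  [  0.0285    1.3552]
Total output x = L · d:
  x_0 = 1.0556·22 + 0.1427·20 = 26.0770
  x_1 = 0.0285·22 + 1.3552·20 = 27.7318
Output multipliers (column sums of L):
  Services: 1.0842
  Energy: 1.4979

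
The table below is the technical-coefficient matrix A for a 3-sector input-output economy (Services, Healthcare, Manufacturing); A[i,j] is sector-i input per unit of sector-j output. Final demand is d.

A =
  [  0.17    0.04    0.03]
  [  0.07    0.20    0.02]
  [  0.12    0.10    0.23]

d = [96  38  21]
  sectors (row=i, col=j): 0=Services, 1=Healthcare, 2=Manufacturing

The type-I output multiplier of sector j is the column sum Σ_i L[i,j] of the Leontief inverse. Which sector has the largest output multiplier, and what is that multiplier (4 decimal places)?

Services (1.5335)

Form M = I − A:
  [  0.83   -0.04   -0.03]
  [ -0.07    0.80   -0.02]
  [ -0.12   -0.10    0.77]
Leontief inverse L = M⁻¹:
  [  1.2176    0.0670    0.0492]
  [  0.1116    1.2602    0.0371]
  [  0.2043    0.1741    1.3112]
Total output x = L · d:
  x_0 = 1.2176·96 + 0.0670·38 + 0.0492·21 = 120.4677
  x_1 = 0.1116·96 + 1.2602·38 + 0.0371·21 = 59.3849
  x_2 = 0.2043·96 + 0.1741·38 + 1.3112·21 = 53.7592
Output multipliers (column sums of L):
  Services: 1.5335
  Healthcare: 1.5014
  Manufacturing: 1.3974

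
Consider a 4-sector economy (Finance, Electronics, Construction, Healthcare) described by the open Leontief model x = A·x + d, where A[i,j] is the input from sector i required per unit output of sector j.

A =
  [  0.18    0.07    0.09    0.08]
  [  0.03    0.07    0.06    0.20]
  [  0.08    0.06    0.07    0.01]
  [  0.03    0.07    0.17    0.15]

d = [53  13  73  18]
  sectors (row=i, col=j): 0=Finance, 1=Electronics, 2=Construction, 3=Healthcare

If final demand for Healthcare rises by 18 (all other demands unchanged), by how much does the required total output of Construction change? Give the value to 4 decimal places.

0.7719

Form M = I − A:
  [  0.82   -0.07   -0.09   -0.08]
  [ -0.03    0.93   -0.06   -0.20]
  [ -0.08   -0.06    0.93   -0.01]
  [ -0.03   -0.07   -0.17    0.85]
Leontief inverse L = M⁻¹:
  [  1.2441    0.1146    0.1545    0.1459]
  [  0.0627    1.1083    0.1266    0.2682]
  [  0.1118    0.0826    1.0993    0.0429]
  [  0.0714    0.1118    0.2357    1.2123]
Total output x = L · d:
  x_0 = 1.2441·53 + 0.1146·13 + 0.1545·73 + 0.1459·18 = 81.3284
  x_1 = 0.0627·53 + 1.1083·13 + 0.1266·73 + 0.2682·18 = 31.8009
  x_2 = 0.1118·53 + 0.0826·13 + 1.0993·73 + 0.0429·18 = 88.0183
  x_3 = 0.0714·53 + 0.1118·13 + 0.2357·73 + 1.2123·18 = 44.2694
Δx_2 = L[2,3] · Δd_3 = 0.0429 · 18 = 0.7719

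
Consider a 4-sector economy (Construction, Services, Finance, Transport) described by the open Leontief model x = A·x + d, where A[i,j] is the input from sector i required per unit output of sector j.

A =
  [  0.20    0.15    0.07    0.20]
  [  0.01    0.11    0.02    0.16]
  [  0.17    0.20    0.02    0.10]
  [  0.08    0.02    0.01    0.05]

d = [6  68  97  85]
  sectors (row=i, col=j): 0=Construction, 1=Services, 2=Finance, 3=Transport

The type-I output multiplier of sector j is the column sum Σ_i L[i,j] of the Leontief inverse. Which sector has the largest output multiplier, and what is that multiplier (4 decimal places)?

Form M = I − A:
  [  0.80   -0.15   -0.07   -0.20]
  [ -0.01    0.89   -0.02   -0.16]
  [ -0.17   -0.20    0.98   -0.10]
  [ -0.08   -0.02   -0.01    0.95]
Leontief inverse L = M⁻¹:
  [  1.3076    0.2506    0.1019    0.3282]
  [  0.0407    1.1414    0.0283    0.2038]
  [  0.2467    0.2813    1.0459    0.2094]
  [  0.1136    0.0481    0.0202    1.0868]
Total output x = L · d:
  x_0 = 1.3076·6 + 0.2506·68 + 0.1019·97 + 0.3282·85 = 62.6694
  x_1 = 0.0407·6 + 1.1414·68 + 0.0283·97 + 0.2038·85 = 97.9208
  x_2 = 0.2467·6 + 0.2813·68 + 1.0459·97 + 0.2094·85 = 139.8637
  x_3 = 0.1136·6 + 0.0481·68 + 0.0202·97 + 1.0868·85 = 98.2849
Output multipliers (column sums of L):
  Construction: 1.7085
  Services: 1.7214
  Finance: 1.1962
  Transport: 1.8282

Transport (1.8282)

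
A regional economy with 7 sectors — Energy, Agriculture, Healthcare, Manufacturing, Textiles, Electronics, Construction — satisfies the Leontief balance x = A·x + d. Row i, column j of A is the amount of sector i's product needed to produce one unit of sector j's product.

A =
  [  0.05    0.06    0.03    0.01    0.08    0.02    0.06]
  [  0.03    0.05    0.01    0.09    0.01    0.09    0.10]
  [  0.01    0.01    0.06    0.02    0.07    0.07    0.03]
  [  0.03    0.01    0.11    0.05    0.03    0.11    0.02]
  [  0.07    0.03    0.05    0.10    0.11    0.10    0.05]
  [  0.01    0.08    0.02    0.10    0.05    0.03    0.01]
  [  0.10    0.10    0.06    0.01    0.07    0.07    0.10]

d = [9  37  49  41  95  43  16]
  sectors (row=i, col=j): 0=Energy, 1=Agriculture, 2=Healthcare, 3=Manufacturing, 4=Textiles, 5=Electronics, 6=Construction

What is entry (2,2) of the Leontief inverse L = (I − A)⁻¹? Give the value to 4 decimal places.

L[2,2] = 1.0811

Form M = I − A:
  [  0.95   -0.06   -0.03   -0.01   -0.08   -0.02   -0.06]
  [ -0.03    0.95   -0.01   -0.09   -0.01   -0.09   -0.10]
  [ -0.01   -0.01    0.94   -0.02   -0.07   -0.07   -0.03]
  [ -0.03   -0.01   -0.11    0.95   -0.03   -0.11   -0.02]
  [ -0.07   -0.03   -0.05   -0.10    0.89   -0.10   -0.05]
  [ -0.01   -0.08   -0.02   -0.10   -0.05    0.97   -0.01]
  [ -0.10   -0.10   -0.06   -0.01   -0.07   -0.07    0.90]
Leontief inverse L = M⁻¹:
  [  1.0757    0.0869    0.0529    0.0396    0.1135    0.0568    0.0909]
  [  0.0571    1.0844    0.0414    0.1241    0.0426    0.1328    0.1323]
  [  0.0273    0.0303    1.0811    0.0474    0.0989    0.1005    0.0489]
  [  0.0472    0.0344    0.1375    1.0818    0.0633    0.1462    0.0407]
  [  0.1043    0.0683    0.0923    0.1494    1.1618    0.1582    0.0872]
  [  0.0280    0.0995    0.0462    0.1314    0.0744    1.0691    0.0334]
  [  0.1385    0.1456    0.0949    0.0552    0.1208    0.1248    1.1490]
Total output x = L · d:
  x_0 = 1.0757·9 + 0.0869·37 + 0.0529·49 + 0.0396·41 + 0.1135·95 + 0.0568·43 + 0.0909·16 = 31.7920
  x_1 = 0.0571·9 + 1.0844·37 + 0.0414·49 + 0.1241·41 + 0.0426·95 + 0.1328·43 + 0.1323·16 = 59.6282
  x_2 = 0.0273·9 + 0.0303·37 + 1.0811·49 + 0.0474·41 + 0.0989·95 + 0.1005·43 + 0.0489·16 = 70.7878
  x_3 = 0.0472·9 + 0.0344·37 + 0.1375·49 + 1.0818·41 + 0.0633·95 + 0.1462·43 + 0.0407·16 = 65.7468
  x_4 = 0.1043·9 + 0.0683·37 + 0.0923·49 + 0.1494·41 + 1.1618·95 + 0.1582·43 + 0.0872·16 = 132.6769
  x_5 = 0.0280·9 + 0.0995·37 + 0.0462·49 + 0.1314·41 + 0.0744·95 + 1.0691·43 + 0.0334·16 = 65.1548
  x_6 = 0.1385·9 + 0.1456·37 + 0.0949·49 + 0.0552·41 + 0.1208·95 + 0.1248·43 + 1.1490·16 = 48.7722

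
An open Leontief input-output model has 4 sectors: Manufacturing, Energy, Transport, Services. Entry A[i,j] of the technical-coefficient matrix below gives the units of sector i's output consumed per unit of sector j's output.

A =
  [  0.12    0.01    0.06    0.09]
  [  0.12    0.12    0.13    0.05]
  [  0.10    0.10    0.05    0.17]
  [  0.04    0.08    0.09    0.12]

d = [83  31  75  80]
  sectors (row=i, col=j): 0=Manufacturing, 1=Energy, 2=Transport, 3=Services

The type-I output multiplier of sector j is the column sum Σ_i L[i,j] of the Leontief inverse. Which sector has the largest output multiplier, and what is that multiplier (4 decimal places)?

Form M = I − A:
  [  0.88   -0.01   -0.06   -0.09]
  [ -0.12    0.88   -0.13   -0.05]
  [ -0.10   -0.10    0.95   -0.17]
  [ -0.04   -0.08   -0.09    0.88]
Leontief inverse L = M⁻¹:
  [  1.1579    0.0361    0.0911    0.1381]
  [  0.1859    1.1703    0.1833    0.1209]
  [  0.1568    0.1490    1.1055    0.2381]
  [  0.0856    0.1233    0.1339    1.1780]
Total output x = L · d:
  x_0 = 1.1579·83 + 0.0361·31 + 0.0911·75 + 0.1381·80 = 115.1078
  x_1 = 0.1859·83 + 1.1703·31 + 0.1833·75 + 0.1209·80 = 75.1358
  x_2 = 0.1568·83 + 0.1490·31 + 1.1055·75 + 0.2381·80 = 119.5882
  x_3 = 0.0856·83 + 0.1233·31 + 0.1339·75 + 1.1780·80 = 115.2024
Output multipliers (column sums of L):
  Manufacturing: 1.5862
  Energy: 1.4787
  Transport: 1.5138
  Services: 1.6751

Services (1.6751)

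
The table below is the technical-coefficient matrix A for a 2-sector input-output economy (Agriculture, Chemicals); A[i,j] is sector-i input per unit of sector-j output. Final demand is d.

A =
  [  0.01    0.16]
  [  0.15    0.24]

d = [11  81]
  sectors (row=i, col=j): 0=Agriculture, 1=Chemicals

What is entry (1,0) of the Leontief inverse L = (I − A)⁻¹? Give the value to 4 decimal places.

L[1,0] = 0.2059

Form M = I − A:
  [  0.99   -0.16]
  [ -0.15    0.76]
Leontief inverse L = M⁻¹:
  [  1.0434    0.2197]
  [  0.2059    1.3591]
Total output x = L · d:
  x_0 = 1.0434·11 + 0.2197·81 = 29.2696
  x_1 = 0.2059·11 + 1.3591·81 = 112.3558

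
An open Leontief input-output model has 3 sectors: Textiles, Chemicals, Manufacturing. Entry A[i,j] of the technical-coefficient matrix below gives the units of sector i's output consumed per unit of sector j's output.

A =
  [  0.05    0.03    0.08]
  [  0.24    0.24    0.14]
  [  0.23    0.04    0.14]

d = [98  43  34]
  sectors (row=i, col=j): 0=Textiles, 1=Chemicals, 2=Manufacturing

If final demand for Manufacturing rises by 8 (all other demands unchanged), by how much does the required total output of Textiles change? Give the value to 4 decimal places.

Form M = I − A:
  [  0.95   -0.03   -0.08]
  [ -0.24    0.76   -0.14]
  [ -0.23   -0.04    0.86]
Leontief inverse L = M⁻¹:
  [  1.0915    0.0488    0.1095]
  [  0.4019    1.3451    0.2564]
  [  0.3106    0.0756    1.2040]
Total output x = L · d:
  x_0 = 1.0915·98 + 0.0488·43 + 0.1095·34 = 112.7878
  x_1 = 0.4019·98 + 1.3451·43 + 0.2564·34 = 105.9432
  x_2 = 0.3106·98 + 0.0756·43 + 1.2040·34 = 74.6267
Δx_0 = L[0,2] · Δd_2 = 0.1095 · 8 = 0.8759

0.8759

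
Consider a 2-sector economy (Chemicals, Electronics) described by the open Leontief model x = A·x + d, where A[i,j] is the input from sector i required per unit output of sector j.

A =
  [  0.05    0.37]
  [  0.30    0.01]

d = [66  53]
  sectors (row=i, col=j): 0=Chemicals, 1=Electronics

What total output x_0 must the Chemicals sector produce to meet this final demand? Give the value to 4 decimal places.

102.4111

Form M = I − A:
  [  0.95   -0.37]
  [ -0.30    0.99]
Leontief inverse L = M⁻¹:
  [  1.1935    0.4461]
  [  0.3617    1.1453]
Total output x = L · d:
  x_0 = 1.1935·66 + 0.4461·53 = 102.4111
  x_1 = 0.3617·66 + 1.1453·53 = 84.5690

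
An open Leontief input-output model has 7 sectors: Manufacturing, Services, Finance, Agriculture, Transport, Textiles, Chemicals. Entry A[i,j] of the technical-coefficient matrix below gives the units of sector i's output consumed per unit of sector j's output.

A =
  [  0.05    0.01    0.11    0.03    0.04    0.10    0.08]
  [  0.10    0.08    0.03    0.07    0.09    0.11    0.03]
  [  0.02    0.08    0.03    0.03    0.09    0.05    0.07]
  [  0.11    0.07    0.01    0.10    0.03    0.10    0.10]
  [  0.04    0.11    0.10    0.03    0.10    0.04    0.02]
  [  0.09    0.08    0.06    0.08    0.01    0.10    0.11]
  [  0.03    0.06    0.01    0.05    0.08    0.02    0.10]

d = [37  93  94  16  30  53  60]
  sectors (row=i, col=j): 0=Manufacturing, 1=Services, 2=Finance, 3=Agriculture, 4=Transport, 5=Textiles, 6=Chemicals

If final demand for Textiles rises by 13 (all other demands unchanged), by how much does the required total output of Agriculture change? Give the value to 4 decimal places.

2.2724

Form M = I − A:
  [  0.95   -0.01   -0.11   -0.03   -0.04   -0.10   -0.08]
  [ -0.10    0.92   -0.03   -0.07   -0.09   -0.11   -0.03]
  [ -0.02   -0.08    0.97   -0.03   -0.09   -0.05   -0.07]
  [ -0.11   -0.07   -0.01    0.90   -0.03   -0.10   -0.10]
  [ -0.04   -0.11   -0.10   -0.03    0.90   -0.04   -0.02]
  [ -0.09   -0.08   -0.06   -0.08   -0.01    0.90   -0.11]
  [ -0.03   -0.06   -0.01   -0.05   -0.08   -0.02    0.90]
Leontief inverse L = M⁻¹:
  [  1.0928    0.0625    0.1463    0.0702    0.0858    0.1519    0.1389]
  [  0.1634    1.1452    0.0827    0.1241    0.1450    0.1851    0.0988]
  [  0.0626    0.1306    1.0640    0.0674    0.1358    0.0981    0.1152]
  [  0.1746    0.1315    0.0570    1.1571    0.0828    0.1748    0.1761]
  [  0.0897    0.1704    0.1423    0.0723    1.1562    0.0997    0.0706]
  [  0.1529    0.1432    0.1045    0.1366    0.0657    1.1737    0.1866]
  [  0.0691    0.1055    0.0403    0.0851    0.1229    0.0631    1.1438]
Total output x = L · d:
  x_0 = 1.0928·37 + 0.0625·93 + 0.1463·94 + 0.0702·16 + 0.0858·30 + 0.1519·53 + 0.1389·60 = 80.0717
  x_1 = 0.1634·37 + 1.1452·93 + 0.0827·94 + 0.1241·16 + 0.1450·30 + 0.1851·53 + 0.0988·60 = 142.3976
  x_2 = 0.0626·37 + 0.1306·93 + 1.0640·94 + 0.0674·16 + 0.1358·30 + 0.0981·53 + 0.1152·60 = 131.7429
  x_3 = 0.1746·37 + 0.1315·93 + 0.0570·94 + 1.1571·16 + 0.0828·30 + 0.1748·53 + 0.1761·60 = 64.8713
  x_4 = 0.0897·37 + 0.1704·93 + 0.1423·94 + 0.0723·16 + 1.1562·30 + 0.0997·53 + 0.0706·60 = 77.8945
  x_5 = 0.1529·37 + 0.1432·93 + 0.1045·94 + 0.1366·16 + 0.0657·30 + 1.1737·53 + 0.1866·60 = 106.3575
  x_6 = 0.0691·37 + 0.1055·93 + 0.0403·94 + 0.0851·16 + 0.1229·30 + 0.0631·53 + 1.1438·60 = 93.1841
Δx_3 = L[3,5] · Δd_5 = 0.1748 · 13 = 2.2724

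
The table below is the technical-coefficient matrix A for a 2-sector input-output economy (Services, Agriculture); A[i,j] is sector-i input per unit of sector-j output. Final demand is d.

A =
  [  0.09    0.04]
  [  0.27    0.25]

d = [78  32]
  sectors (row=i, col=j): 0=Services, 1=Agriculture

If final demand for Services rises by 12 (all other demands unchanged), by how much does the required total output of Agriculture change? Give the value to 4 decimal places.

Form M = I − A:
  [  0.91   -0.04]
  [ -0.27    0.75]
Leontief inverse L = M⁻¹:
  [  1.1166    0.0596]
  [  0.4020    1.3548]
Total output x = L · d:
  x_0 = 1.1166·78 + 0.0596·32 = 88.9981
  x_1 = 0.4020·78 + 1.3548·32 = 74.7060
Δx_1 = L[1,0] · Δd_0 = 0.4020 · 12 = 4.8236

4.8236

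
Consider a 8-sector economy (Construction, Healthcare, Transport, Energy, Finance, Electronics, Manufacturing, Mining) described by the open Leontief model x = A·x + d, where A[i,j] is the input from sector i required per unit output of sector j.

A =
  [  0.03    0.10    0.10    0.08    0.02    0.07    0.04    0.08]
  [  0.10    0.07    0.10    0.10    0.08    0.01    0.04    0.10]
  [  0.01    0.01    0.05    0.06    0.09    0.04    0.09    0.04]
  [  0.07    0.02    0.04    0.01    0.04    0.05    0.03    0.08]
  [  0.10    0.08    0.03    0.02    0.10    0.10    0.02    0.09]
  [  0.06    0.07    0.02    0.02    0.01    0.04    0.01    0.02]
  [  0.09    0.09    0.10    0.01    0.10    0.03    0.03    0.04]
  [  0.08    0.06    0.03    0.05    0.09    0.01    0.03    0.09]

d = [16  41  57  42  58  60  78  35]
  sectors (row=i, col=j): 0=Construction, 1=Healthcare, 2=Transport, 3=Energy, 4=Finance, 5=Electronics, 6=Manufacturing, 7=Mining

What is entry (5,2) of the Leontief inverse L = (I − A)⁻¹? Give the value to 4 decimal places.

L[5,2] = 0.0501

Form M = I − A:
  [  0.97   -0.10   -0.10   -0.08   -0.02   -0.07   -0.04   -0.08]
  [ -0.10    0.93   -0.10   -0.10   -0.08   -0.01   -0.04   -0.10]
  [ -0.01   -0.01    0.95   -0.06   -0.09   -0.04   -0.09   -0.04]
  [ -0.07   -0.02   -0.04    0.99   -0.04   -0.05   -0.03   -0.08]
  [ -0.10   -0.08   -0.03   -0.02    0.90   -0.10   -0.02   -0.09]
  [ -0.06   -0.07   -0.02   -0.02   -0.01    0.96   -0.01   -0.02]
  [ -0.09   -0.09   -0.10   -0.01   -0.10   -0.03    0.97   -0.04]
  [ -0.08   -0.06   -0.03   -0.05   -0.09   -0.01   -0.03    0.91]
Leontief inverse L = M⁻¹:
  [  1.0916    0.1536    0.1538    0.1250    0.0830    0.1067    0.0768    0.1445]
  [  0.1724    1.1366    0.1649    0.1531    0.1562    0.0600    0.0835    0.1812]
  [  0.0601    0.0545    1.0892    0.0863    0.1413    0.0740    0.1148    0.0874]
  [  0.1102    0.0608    0.0753    1.0396    0.0806    0.0773    0.0525    0.1230]
  [  0.1683    0.1471    0.0866    0.0688    1.1634    0.1455    0.0537    0.1614]
  [  0.0905    0.1003    0.0501    0.0456    0.0381    1.0592    0.0273    0.0534]
  [  0.1504    0.1489    0.1564    0.0576    0.1648    0.0737    1.0670    0.1064]
  [  0.1380    0.1141    0.0787    0.0903    0.1476    0.0485    0.0597    1.1533]
Total output x = L · d:
  x_0 = 1.0916·16 + 0.1536·41 + 0.1538·57 + 0.1250·42 + 0.0830·58 + 0.1067·60 + 0.0768·78 + 0.1445·35 = 60.0431
  x_1 = 0.1724·16 + 1.1366·41 + 0.1649·57 + 0.1531·42 + 0.1562·58 + 0.0600·60 + 0.0835·78 + 0.1812·35 = 90.7069
  x_2 = 0.0601·16 + 0.0545·41 + 1.0892·57 + 0.0863·42 + 0.1413·58 + 0.0740·60 + 0.1148·78 + 0.0874·35 = 93.5542
  x_3 = 0.1102·16 + 0.0608·41 + 0.0753·57 + 1.0396·42 + 0.0806·58 + 0.0773·60 + 0.0525·78 + 0.1230·35 = 69.9228
  x_4 = 0.1683·16 + 0.1471·41 + 0.0866·57 + 0.0688·42 + 1.1634·58 + 0.1455·60 + 0.0537·78 + 0.1614·35 = 102.5996
  x_5 = 0.0905·16 + 0.1003·41 + 0.0501·57 + 0.0456·42 + 0.0381·58 + 1.0592·60 + 0.0273·78 + 0.0534·35 = 80.0922
  x_6 = 0.1504·16 + 0.1489·41 + 0.1564·57 + 0.0576·42 + 0.1648·58 + 0.0737·60 + 1.0670·78 + 0.1064·35 = 120.7743
  x_7 = 0.1380·16 + 0.1141·41 + 0.0787·57 + 0.0903·42 + 0.1476·58 + 0.0485·60 + 0.0597·78 + 1.1533·35 = 71.6558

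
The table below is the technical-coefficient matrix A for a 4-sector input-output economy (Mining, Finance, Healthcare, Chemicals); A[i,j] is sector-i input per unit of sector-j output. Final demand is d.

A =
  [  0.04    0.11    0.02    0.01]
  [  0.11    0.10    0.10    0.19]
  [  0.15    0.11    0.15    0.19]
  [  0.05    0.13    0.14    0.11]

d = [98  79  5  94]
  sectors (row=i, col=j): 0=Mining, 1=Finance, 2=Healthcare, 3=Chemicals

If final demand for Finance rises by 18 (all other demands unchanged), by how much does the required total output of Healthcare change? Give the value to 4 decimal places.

4.1405

Form M = I − A:
  [  0.96   -0.11   -0.02   -0.01]
  [ -0.11    0.90   -0.10   -0.19]
  [ -0.15   -0.11    0.85   -0.19]
  [ -0.05   -0.13   -0.14    0.89]
Leontief inverse L = M⁻¹:
  [  1.0690    0.1447    0.0510    0.0538]
  [  0.1837    1.2007    0.1950    0.3000]
  [  0.2403    0.2300    1.2621    0.3212]
  [  0.1247    0.2197    0.2299    1.2210]
Total output x = L · d:
  x_0 = 1.0690·98 + 0.1447·79 + 0.0510·5 + 0.0538·94 = 121.5036
  x_1 = 0.1837·98 + 1.2007·79 + 0.1950·5 + 0.3000·94 = 142.0361
  x_2 = 0.2403·98 + 0.2300·79 + 1.2621·5 + 0.3212·94 = 78.2280
  x_3 = 0.1247·98 + 0.2197·79 + 0.2299·5 + 1.2210·94 = 145.4964
Δx_2 = L[2,1] · Δd_1 = 0.2300 · 18 = 4.1405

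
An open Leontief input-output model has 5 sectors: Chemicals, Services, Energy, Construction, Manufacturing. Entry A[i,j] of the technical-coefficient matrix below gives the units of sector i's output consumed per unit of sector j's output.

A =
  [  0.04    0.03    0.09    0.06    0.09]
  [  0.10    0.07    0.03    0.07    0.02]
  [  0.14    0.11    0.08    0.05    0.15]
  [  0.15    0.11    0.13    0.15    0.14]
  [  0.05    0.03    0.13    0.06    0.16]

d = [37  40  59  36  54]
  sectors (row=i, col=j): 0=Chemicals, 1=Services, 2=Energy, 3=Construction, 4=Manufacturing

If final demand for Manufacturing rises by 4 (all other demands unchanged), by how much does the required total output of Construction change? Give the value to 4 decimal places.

Form M = I − A:
  [  0.96   -0.03   -0.09   -0.06   -0.09]
  [ -0.10    0.93   -0.03   -0.07   -0.02]
  [ -0.14   -0.11    0.92   -0.05   -0.15]
  [ -0.15   -0.11   -0.13    0.85   -0.14]
  [ -0.05   -0.03   -0.13   -0.06    0.84]
Leontief inverse L = M⁻¹:
  [  1.0950    0.0701    0.1469    0.1032    0.1624]
  [  0.1475    1.1046    0.0767    0.1111    0.0743]
  [  0.2188    0.1669    1.1662    0.1158    0.2550]
  [  0.2661    0.1946    0.2488    1.2460    0.2852]
  [  0.1233    0.0834    0.2097    0.1170    1.2626]
Total output x = L · d:
  x_0 = 1.0950·37 + 0.0701·40 + 0.1469·59 + 0.1032·36 + 0.1624·54 = 64.4747
  x_1 = 0.1475·37 + 1.1046·40 + 0.0767·59 + 0.1111·36 + 0.0743·54 = 62.1784
  x_2 = 0.2188·37 + 0.1669·40 + 1.1662·59 + 0.1158·36 + 0.2550·54 = 101.5157
  x_3 = 0.2661·37 + 0.1946·40 + 0.2488·59 + 1.2460·36 + 0.2852·54 = 92.5661
  x_4 = 0.1233·37 + 0.0834·40 + 0.2097·59 + 0.1170·36 + 1.2626·54 = 92.6668
Δx_3 = L[3,4] · Δd_4 = 0.2852 · 4 = 1.1410

1.1410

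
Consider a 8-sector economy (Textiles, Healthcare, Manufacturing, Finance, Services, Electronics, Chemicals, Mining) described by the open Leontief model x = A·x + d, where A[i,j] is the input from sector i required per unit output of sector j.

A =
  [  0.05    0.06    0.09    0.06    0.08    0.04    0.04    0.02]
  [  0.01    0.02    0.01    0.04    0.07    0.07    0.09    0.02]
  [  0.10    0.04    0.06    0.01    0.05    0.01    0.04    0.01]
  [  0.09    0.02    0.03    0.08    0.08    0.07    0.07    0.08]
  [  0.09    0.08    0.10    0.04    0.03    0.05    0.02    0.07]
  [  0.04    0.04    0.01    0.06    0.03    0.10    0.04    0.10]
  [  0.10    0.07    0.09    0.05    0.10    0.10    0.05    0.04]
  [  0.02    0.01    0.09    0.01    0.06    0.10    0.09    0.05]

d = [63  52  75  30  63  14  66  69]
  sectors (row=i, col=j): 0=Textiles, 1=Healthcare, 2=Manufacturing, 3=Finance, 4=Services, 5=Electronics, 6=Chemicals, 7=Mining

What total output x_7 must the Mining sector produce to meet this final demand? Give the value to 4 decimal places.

Form M = I − A:
  [  0.95   -0.06   -0.09   -0.06   -0.08   -0.04   -0.04   -0.02]
  [ -0.01    0.98   -0.01   -0.04   -0.07   -0.07   -0.09   -0.02]
  [ -0.10   -0.04    0.94   -0.01   -0.05   -0.01   -0.04   -0.01]
  [ -0.09   -0.02   -0.03    0.92   -0.08   -0.07   -0.07   -0.08]
  [ -0.09   -0.08   -0.10   -0.04    0.97   -0.05   -0.02   -0.07]
  [ -0.04   -0.04   -0.01   -0.06   -0.03    0.90   -0.04   -0.10]
  [ -0.10   -0.07   -0.09   -0.05   -0.10   -0.10    0.95   -0.04]
  [ -0.02   -0.01   -0.09   -0.01   -0.06   -0.10   -0.09    0.95]
Leontief inverse L = M⁻¹:
  [  1.1022    0.0952    0.1370    0.0937    0.1270    0.0874    0.0798    0.0565]
  [  0.0515    1.0496    0.0478    0.0689    0.1076    0.1153    0.1210    0.0546]
  [  0.1373    0.0678    1.0980    0.0343    0.0859    0.0421    0.0676    0.0324]
  [  0.1508    0.0626    0.0910    1.1233    0.1388    0.1354    0.1198    0.1296]
  [  0.1398    0.1143    0.1495    0.0741    1.0810    0.1017    0.0656    0.1063]
  [  0.0829    0.0700    0.0536    0.0939    0.0756    1.1574    0.0831    0.1426]
  [  0.1672    0.1184    0.1539    0.0967    0.1629    0.1678    1.1037    0.0919]
  [  0.0717    0.0459    0.1380    0.0415    0.1051    0.1526    0.1281    1.0893]
Total output x = L · d:
  x_0 = 1.1022·63 + 0.0952·52 + 0.1370·75 + 0.0937·30 + 0.1270·63 + 0.0874·14 + 0.0798·66 + 0.0565·69 = 105.8643
  x_1 = 0.0515·63 + 1.0496·52 + 0.0478·75 + 0.0689·30 + 0.1076·63 + 0.1153·14 + 0.1210·66 + 0.0546·69 = 83.6224
  x_2 = 0.1373·63 + 0.0678·52 + 1.0980·75 + 0.0343·30 + 0.0859·63 + 0.0421·14 + 0.0676·66 + 0.0324·69 = 108.2490
  x_3 = 0.1508·63 + 0.0626·52 + 0.0910·75 + 1.1233·30 + 0.1388·63 + 0.1354·14 + 0.1198·66 + 0.1296·69 = 80.7749
  x_4 = 0.1398·63 + 0.1143·52 + 0.1495·75 + 0.0741·30 + 1.0810·63 + 0.1017·14 + 0.0656·66 + 0.1063·69 = 109.3744
  x_5 = 0.0829·63 + 0.0700·52 + 0.0536·75 + 0.0939·30 + 0.0756·63 + 1.1574·14 + 0.0831·66 + 0.1426·69 = 51.9941
  x_6 = 0.1672·63 + 0.1184·52 + 0.1539·75 + 0.0967·30 + 0.1629·63 + 0.1678·14 + 1.1037·66 + 0.0919·69 = 122.9399
  x_7 = 0.0717·63 + 0.0459·52 + 0.1380·75 + 0.0415·30 + 0.1051·63 + 0.1526·14 + 0.1281·66 + 1.0893·69 = 110.8738

110.8738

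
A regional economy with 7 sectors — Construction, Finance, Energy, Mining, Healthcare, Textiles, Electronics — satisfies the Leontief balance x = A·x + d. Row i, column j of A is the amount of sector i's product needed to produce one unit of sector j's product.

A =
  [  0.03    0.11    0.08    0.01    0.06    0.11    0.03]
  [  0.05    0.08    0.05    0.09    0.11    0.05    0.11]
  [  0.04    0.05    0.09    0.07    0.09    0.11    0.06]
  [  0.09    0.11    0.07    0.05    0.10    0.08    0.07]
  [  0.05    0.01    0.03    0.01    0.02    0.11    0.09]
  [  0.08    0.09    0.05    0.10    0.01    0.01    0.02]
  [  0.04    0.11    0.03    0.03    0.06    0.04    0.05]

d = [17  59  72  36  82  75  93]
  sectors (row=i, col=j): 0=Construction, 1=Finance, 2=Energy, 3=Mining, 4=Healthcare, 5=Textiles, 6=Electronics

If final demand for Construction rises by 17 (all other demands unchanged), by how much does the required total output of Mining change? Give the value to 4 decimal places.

2.4455

Form M = I − A:
  [  0.97   -0.11   -0.08   -0.01   -0.06   -0.11   -0.03]
  [ -0.05    0.92   -0.05   -0.09   -0.11   -0.05   -0.11]
  [ -0.04   -0.05    0.91   -0.07   -0.09   -0.11   -0.06]
  [ -0.09   -0.11   -0.07    0.95   -0.10   -0.08   -0.07]
  [ -0.05   -0.01   -0.03   -0.01    0.98   -0.11   -0.09]
  [ -0.08   -0.09   -0.05   -0.10   -0.01    0.99   -0.02]
  [ -0.04   -0.11   -0.03   -0.03   -0.06   -0.04    0.95]
Leontief inverse L = M⁻¹:
  [  1.0720    0.1680    0.1229    0.0568    0.1080    0.1610    0.0789]
  [  0.1021    1.1551    0.1008    0.1376    0.1709    0.1180    0.1722]
  [  0.0908    0.1194    1.1407    0.1197    0.1447    0.1733    0.1149]
  [  0.1439    0.1887    0.1261    1.1033    0.1639    0.1523    0.1344]
  [  0.0800    0.0572    0.0597    0.0405    1.0501    0.1431    0.1184]
  [  0.1173    0.1475    0.0913    0.1363    0.0608    1.0611    0.0647]
  [  0.0744    0.1604    0.0645    0.0652    0.1030    0.0844    1.0940]
Total output x = L · d:
  x_0 = 1.0720·17 + 0.1680·59 + 0.1229·72 + 0.0568·36 + 0.1080·82 + 0.1610·75 + 0.0789·93 = 67.3024
  x_1 = 0.1021·17 + 1.1551·59 + 0.1008·72 + 0.1376·36 + 0.1709·82 + 0.1180·75 + 0.1722·93 = 120.9707
  x_2 = 0.0908·17 + 0.1194·59 + 1.1407·72 + 0.1197·36 + 0.1447·82 + 0.1733·75 + 0.1149·93 = 130.5849
  x_3 = 0.1439·17 + 0.1887·59 + 0.1261·72 + 1.1033·36 + 0.1639·82 + 0.1523·75 + 0.1344·93 = 99.7443
  x_4 = 0.0800·17 + 0.0572·59 + 0.0597·72 + 0.0405·36 + 1.0501·82 + 0.1431·75 + 0.1184·93 = 118.3423
  x_5 = 0.1173·17 + 0.1475·59 + 0.0913·72 + 0.1363·36 + 0.0608·82 + 1.0611·75 + 0.0647·93 = 112.7710
  x_6 = 0.0744·17 + 0.1604·59 + 0.0645·72 + 0.0652·36 + 0.1030·82 + 0.0844·75 + 1.0940·93 = 134.2317
Δx_3 = L[3,0] · Δd_0 = 0.1439 · 17 = 2.4455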